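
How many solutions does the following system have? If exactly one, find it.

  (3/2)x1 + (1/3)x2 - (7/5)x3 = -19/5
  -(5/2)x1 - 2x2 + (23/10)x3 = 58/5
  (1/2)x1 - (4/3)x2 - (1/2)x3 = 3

Row-reduce:
R1 ← R1 / (3/2).
R2 ← R2 + 5/2·R1.
R3 ← R3 − 1/2·R1.
R2 ← R2 / (-13/9).
R1 ← R1 − 2/9·R2.
R3 ← R3 + 13/9·R2.
Row 3 reduces to 0 = -1, a contradiction. The system is inconsistent.

no solution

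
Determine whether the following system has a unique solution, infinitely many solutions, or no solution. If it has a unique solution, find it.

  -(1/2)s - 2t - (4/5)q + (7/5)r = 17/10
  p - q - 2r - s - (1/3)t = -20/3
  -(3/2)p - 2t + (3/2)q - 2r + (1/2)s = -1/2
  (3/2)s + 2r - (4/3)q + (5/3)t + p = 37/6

Row-reduce:
Swap R1 and R2.
R3 ← R3 + 3/2·R1.
R4 ← R4 − 1·R1.
R2 ← R2 / (-4/5).
R1 ← R1 + 1·R2.
R4 ← R4 + 1/3·R2.
R3 ← R3 / (-5).
R1 ← R1 + 15/4·R3.
R2 ← R2 + 7/4·R3.
R4 ← R4 − 41/12·R3.
R4 ← R4 / (81/40).
R1 ← R1 − 3/8·R4.
R2 ← R2 − 39/40·R4.
R3 ← R3 − 1/5·R4.
Rank is 4 with 5 unknowns, leaving t free.

infinitely many solutions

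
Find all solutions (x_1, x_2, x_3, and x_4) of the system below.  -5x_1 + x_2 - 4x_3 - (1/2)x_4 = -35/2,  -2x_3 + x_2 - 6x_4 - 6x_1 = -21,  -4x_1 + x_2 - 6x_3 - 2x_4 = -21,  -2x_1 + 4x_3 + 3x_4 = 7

infinitely many solutions

Row-reduce:
R1 ← R1 / (-5).
R2 ← R2 + 6·R1.
R3 ← R3 + 4·R1.
R4 ← R4 + 2·R1.
R2 ← R2 / (-1/5).
R1 ← R1 + 1/5·R2.
R3 ← R3 − 1/5·R2.
R4 ← R4 + 2/5·R2.
R3 ← R3 / (-7).
R1 ← R1 − 11/2·R3.
R2 ← R2 − 27·R3.
R4 ← R4 − 14·R3.
Rank is 3 with 4 unknowns, leaving x_3 free.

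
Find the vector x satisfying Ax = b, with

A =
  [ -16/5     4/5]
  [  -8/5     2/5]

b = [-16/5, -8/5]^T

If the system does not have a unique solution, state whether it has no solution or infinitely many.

infinitely many solutions

Row-reduce:
R1 ← R1 / (-16/5).
R2 ← R2 + 8/5·R1.
Rank is 1 with 2 unknowns, leaving x_2 free.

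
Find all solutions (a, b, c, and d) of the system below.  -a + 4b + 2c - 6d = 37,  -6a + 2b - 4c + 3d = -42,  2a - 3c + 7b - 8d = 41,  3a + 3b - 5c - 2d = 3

Row-reduce:
R1 ← R1 / (-1).
R2 ← R2 + 6·R1.
R3 ← R3 − 2·R1.
R4 ← R4 − 3·R1.
R2 ← R2 / (-22).
R1 ← R1 + 4·R2.
R3 ← R3 − 15·R2.
R4 ← R4 − 15·R2.
R3 ← R3 / (-109/11).
R1 ← R1 − 10/11·R3.
R2 ← R2 − 8/11·R3.
R4 ← R4 + 109/11·R3.
Row 4 reduces to 0 = -1, a contradiction. The system is inconsistent.

no solution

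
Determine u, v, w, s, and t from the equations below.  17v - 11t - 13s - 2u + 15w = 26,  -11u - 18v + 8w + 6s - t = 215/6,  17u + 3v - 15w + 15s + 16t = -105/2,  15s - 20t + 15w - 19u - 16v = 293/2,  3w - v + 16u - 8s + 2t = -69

u = -5/2, v = 1, w = 2/3, s = 3, t = -3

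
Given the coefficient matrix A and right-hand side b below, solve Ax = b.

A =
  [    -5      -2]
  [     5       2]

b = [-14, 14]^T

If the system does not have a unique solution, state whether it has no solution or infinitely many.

infinitely many solutions

Row-reduce:
R1 ← R1 / (-5).
R2 ← R2 − 5·R1.
Rank is 1 with 2 unknowns, leaving x_2 free.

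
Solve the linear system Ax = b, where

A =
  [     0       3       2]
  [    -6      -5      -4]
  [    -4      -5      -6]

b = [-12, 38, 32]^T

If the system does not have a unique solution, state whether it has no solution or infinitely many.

Row-reduce the augmented matrix:
Swap R1 and R2.
R1 ← R1 / (-6).
R3 ← R3 + 4·R1.
R2 ← R2 / (3).
R1 ← R1 − 5/6·R2.
R3 ← R3 + 5/3·R2.
R3 ← R3 / (-20/9).
R1 ← R1 − 1/9·R3.
R2 ← R2 − 2/3·R3.
Reading off the reduced rows gives x_1 = -3, x_2 = -4, x_3 = 0.

x_1 = -3, x_2 = -4, x_3 = 0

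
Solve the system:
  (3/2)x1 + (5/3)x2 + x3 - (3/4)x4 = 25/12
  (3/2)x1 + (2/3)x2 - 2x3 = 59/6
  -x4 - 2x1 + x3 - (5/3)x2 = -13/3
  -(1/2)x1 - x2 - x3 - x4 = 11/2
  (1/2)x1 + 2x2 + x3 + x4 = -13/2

x1 = 3, x2 = -1, x3 = -3, x4 = -3

Row-reduce the augmented matrix:
R1 ← R1 / (3/2).
R2 ← R2 − 3/2·R1.
R3 ← R3 + 2·R1.
R4 ← R4 + 1/2·R1.
R5 ← R5 − 1/2·R1.
R2 ← R2 / (-1).
R1 ← R1 − 10/9·R2.
R3 ← R3 − 5/9·R2.
R4 ← R4 + 4/9·R2.
R5 ← R5 − 13/9·R2.
R3 ← R3 / (2/3).
R1 ← R1 + 8/3·R3.
R2 ← R2 − 3·R3.
R4 ← R4 − 2/3·R3.
R5 ← R5 + 11/3·R3.
Swap R4 and R5.
R4 ← R4 / (-51/8).
R1 ← R1 + 6·R4.
R2 ← R2 − 51/8·R4.
R3 ← R3 + 19/8·R4.
R5 reduces to 0 = 0, so the extra equation is consistent.
Reading off the reduced rows gives x1 = 3, x2 = -1, x3 = -3, x4 = -3.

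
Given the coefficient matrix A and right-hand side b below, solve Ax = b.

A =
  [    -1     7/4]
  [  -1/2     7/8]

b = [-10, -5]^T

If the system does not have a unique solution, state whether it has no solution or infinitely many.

Row-reduce:
R1 ← R1 / (-1).
R2 ← R2 + 1/2·R1.
Rank is 1 with 2 unknowns, leaving x_2 free.

infinitely many solutions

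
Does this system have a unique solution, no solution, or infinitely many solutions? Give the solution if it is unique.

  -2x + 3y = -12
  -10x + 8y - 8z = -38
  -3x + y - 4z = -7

infinitely many solutions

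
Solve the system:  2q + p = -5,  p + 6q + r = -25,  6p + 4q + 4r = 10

Row-reduce the augmented matrix:
R2 ← R2 − 1·R1.
R3 ← R3 − 6·R1.
R2 ← R2 / (4).
R1 ← R1 − 2·R2.
R3 ← R3 + 8·R2.
R3 ← R3 / (6).
R1 ← R1 + 1/2·R3.
R2 ← R2 − 1/4·R3.
Reading off the reduced rows gives p = 5, q = -5, r = 0.

p = 5, q = -5, r = 0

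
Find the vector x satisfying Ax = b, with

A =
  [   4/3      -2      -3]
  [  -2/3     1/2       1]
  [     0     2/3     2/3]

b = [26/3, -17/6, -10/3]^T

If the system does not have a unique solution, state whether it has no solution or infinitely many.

no solution

Row-reduce:
R1 ← R1 / (4/3).
R2 ← R2 + 2/3·R1.
R2 ← R2 / (-1/2).
R1 ← R1 + 3/2·R2.
R3 ← R3 − 2/3·R2.
Row 3 reduces to 0 = -4/3, a contradiction. The system is inconsistent.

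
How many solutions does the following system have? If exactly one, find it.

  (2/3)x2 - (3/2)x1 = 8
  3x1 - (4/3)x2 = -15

no solution

Row-reduce:
R1 ← R1 / (-3/2).
R2 ← R2 − 3·R1.
Row 2 reduces to 0 = 1, a contradiction. The system is inconsistent.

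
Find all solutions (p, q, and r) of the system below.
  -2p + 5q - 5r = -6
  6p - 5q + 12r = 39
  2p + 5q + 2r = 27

Row-reduce:
R1 ← R1 / (-2).
R2 ← R2 − 6·R1.
R3 ← R3 − 2·R1.
R2 ← R2 / (10).
R1 ← R1 + 5/2·R2.
R3 ← R3 − 10·R2.
Rank is 2 with 3 unknowns, leaving r free.

infinitely many solutions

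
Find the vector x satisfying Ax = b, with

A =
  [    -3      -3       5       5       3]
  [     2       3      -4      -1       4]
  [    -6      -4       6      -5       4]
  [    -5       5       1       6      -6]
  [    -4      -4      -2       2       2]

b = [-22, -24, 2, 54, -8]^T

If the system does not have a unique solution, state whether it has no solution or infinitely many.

x_1 = -4, x_2 = 2, x_3 = 0, x_4 = -2, x_5 = -6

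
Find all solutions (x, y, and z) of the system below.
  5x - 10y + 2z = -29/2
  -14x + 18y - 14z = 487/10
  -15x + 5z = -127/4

x = 6/5, y = 3/2, z = -11/4

Row-reduce the augmented matrix:
R1 ← R1 / (5).
R2 ← R2 + 14·R1.
R3 ← R3 + 15·R1.
R2 ← R2 / (-10).
R1 ← R1 + 2·R2.
R3 ← R3 + 30·R2.
R3 ← R3 / (181/5).
R1 ← R1 − 52/25·R3.
R2 ← R2 − 21/25·R3.
Reading off the reduced rows gives x = 6/5, y = 3/2, z = -11/4.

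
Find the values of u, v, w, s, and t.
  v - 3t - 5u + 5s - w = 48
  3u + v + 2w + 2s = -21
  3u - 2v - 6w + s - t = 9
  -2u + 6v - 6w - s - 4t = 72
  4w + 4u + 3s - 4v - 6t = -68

Row-reduce the augmented matrix:
R1 ← R1 / (-5).
R2 ← R2 − 3·R1.
R3 ← R3 − 3·R1.
R4 ← R4 + 2·R1.
R5 ← R5 − 4·R1.
R2 ← R2 / (8/5).
R1 ← R1 + 1/5·R2.
R3 ← R3 + 7/5·R2.
R4 ← R4 − 28/5·R2.
R5 ← R5 + 16/5·R2.
R3 ← R3 / (-43/8).
R1 ← R1 − 3/8·R3.
R2 ← R2 − 7/8·R3.
R4 ← R4 + 21/2·R3.
R5 ← R5 − 6·R3.
R4 ← R4 / (-1585/43).
R1 ← R1 − 9/43·R4.
R2 ← R2 − 193/43·R4.
R3 ← R3 + 67/43·R4.
R5 ← R5 − 1133/43·R4.
R5 ← R5 / (-13112/1585).
R1 ← R1 − 219/1585·R5.
R2 ← R2 + 587/1585·R5.
R3 ← R3 − 483/1585·R5.
R4 ← R4 + 518/1585·R5.
Reading off the reduced rows gives u = -6, v = 5, w = -6, s = 2, t = 1.

u = -6, v = 5, w = -6, s = 2, t = 1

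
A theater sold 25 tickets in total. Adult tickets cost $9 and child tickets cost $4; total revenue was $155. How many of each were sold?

Let a = adult tickets, c = child tickets.
  a + c = 25
  9a + 4c = 155
From equation 1: a = 25 − c.
Substitute into equation 2 and solve: c = 14.
Then a = 11.

adult tickets: 11, child tickets: 14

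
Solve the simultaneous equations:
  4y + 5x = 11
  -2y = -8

Row-reduce the augmented matrix:
R1 ← R1 / (5).
R2 ← R2 / (-2).
R1 ← R1 − 4/5·R2.
Reading off the reduced rows gives x = -1, y = 4.

x = -1, y = 4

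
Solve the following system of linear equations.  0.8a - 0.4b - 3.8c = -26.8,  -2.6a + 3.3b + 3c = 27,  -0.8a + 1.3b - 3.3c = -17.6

Row-reduce the augmented matrix:
R1 ← R1 / (4/5).
R2 ← R2 + 13/5·R1.
R3 ← R3 + 4/5·R1.
R2 ← R2 / (2).
R1 ← R1 + 1/2·R2.
R3 ← R3 − 9/10·R2.
R3 ← R3 / (-1157/400).
R1 ← R1 + 567/80·R3.
R2 ← R2 + 187/40·R3.
Reading off the reduced rows gives a = -6, b = -2, c = 6.

a = -6, b = -2, c = 6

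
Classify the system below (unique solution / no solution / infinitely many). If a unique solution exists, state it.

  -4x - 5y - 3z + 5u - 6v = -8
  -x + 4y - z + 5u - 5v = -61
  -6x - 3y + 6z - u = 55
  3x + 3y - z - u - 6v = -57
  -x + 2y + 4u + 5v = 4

Row-reduce the augmented matrix:
R1 ← R1 / (-4).
R2 ← R2 + 1·R1.
R3 ← R3 + 6·R1.
R4 ← R4 − 3·R1.
R5 ← R5 + 1·R1.
R2 ← R2 / (21/4).
R1 ← R1 − 5/4·R2.
R3 ← R3 − 9/2·R2.
R4 ← R4 + 3/4·R2.
R5 ← R5 − 13/4·R2.
R3 ← R3 / (75/7).
R1 ← R1 − 17/21·R3.
R2 ← R2 + 1/21·R3.
R4 ← R4 + 23/7·R3.
R5 ← R5 − 19/21·R3.
R4 ← R4 / (-23/75).
R1 ← R1 + 283/225·R4.
R2 ← R2 − 149/225·R4.
R3 ← R3 + 82/75·R4.
R5 ← R5 − 319/225·R4.
R5 ← R5 / (-1807/69).
R1 ← R1 − 2170/69·R5.
R2 ← R2 + 1133/69·R5.
R3 ← R3 − 626/23·R5.
R4 ← R4 − 549/23·R5.
Reading off the reduced rows gives x = -5, y = -5, z = 1, u = -4, v = 5.

x = -5, y = -5, z = 1, u = -4, v = 5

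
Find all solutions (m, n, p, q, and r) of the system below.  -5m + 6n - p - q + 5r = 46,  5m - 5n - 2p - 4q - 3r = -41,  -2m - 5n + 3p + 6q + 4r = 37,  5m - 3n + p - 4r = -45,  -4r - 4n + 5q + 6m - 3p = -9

Row-reduce the augmented matrix:
R1 ← R1 / (-5).
R2 ← R2 − 5·R1.
R3 ← R3 + 2·R1.
R4 ← R4 − 5·R1.
R5 ← R5 − 6·R1.
R1 ← R1 + 6/5·R2.
R3 ← R3 + 37/5·R2.
R4 ← R4 − 3·R2.
R5 ← R5 − 16/5·R2.
R3 ← R3 / (-94/5).
R1 ← R1 + 17/5·R3.
R2 ← R2 + 3·R3.
R4 ← R4 − 9·R3.
R5 ← R5 − 27/5·R3.
R4 ← R4 / (-61/94).
R1 ← R1 + 25/94·R4.
R2 ← R2 + 11/94·R4.
R3 ← R3 − 153/94·R4.
R5 ← R5 − 1035/94·R4.
R5 ← R5 / (3175/61).
R1 ← R1 + 176/61·R5.
R2 ← R2 + 75/61·R5.
R3 ← R3 − 411/61·R5.
R4 ← R4 + 286/61·R5.
Reading off the reduced rows gives m = -4, n = 0, p = -5, q = 4, r = 5.

m = -4, n = 0, p = -5, q = 4, r = 5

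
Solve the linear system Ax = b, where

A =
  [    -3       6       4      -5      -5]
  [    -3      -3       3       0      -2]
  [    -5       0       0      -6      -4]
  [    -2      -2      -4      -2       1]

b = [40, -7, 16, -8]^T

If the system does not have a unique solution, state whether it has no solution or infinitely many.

Row-reduce:
R1 ← R1 / (-3).
R2 ← R2 + 3·R1.
R3 ← R3 + 5·R1.
R4 ← R4 + 2·R1.
R2 ← R2 / (-9).
R1 ← R1 + 2·R2.
R3 ← R3 + 10·R2.
R4 ← R4 + 6·R2.
R3 ← R3 / (-50/9).
R1 ← R1 + 10/9·R3.
R2 ← R2 − 1/9·R3.
R4 ← R4 + 6·R3.
R4 ← R4 / (37/25).
R1 ← R1 − 6/5·R4.
R2 ← R2 + 31/50·R4.
R3 ← R3 − 29/50·R4.
Rank is 4 with 5 unknowns, leaving x_5 free.

infinitely many solutions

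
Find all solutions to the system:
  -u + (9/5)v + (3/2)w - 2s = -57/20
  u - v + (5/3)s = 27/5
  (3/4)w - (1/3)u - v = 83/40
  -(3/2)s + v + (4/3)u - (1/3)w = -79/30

u = 7/5, v = -2/3, w = 5/2, s = 2

Row-reduce the augmented matrix:
R1 ← R1 / (-1).
R2 ← R2 − 1·R1.
R3 ← R3 + 1/3·R1.
R4 ← R4 − 4/3·R1.
R2 ← R2 / (4/5).
R1 ← R1 + 9/5·R2.
R3 ← R3 + 8/5·R2.
R4 ← R4 − 17/5·R2.
R3 ← R3 / (13/4).
R1 ← R1 − 15/8·R3.
R2 ← R2 − 15/8·R3.
R4 ← R4 + 113/24·R3.
R4 ← R4 / (-11/4).
R1 ← R1 − 5/4·R4.
R2 ← R2 + 5/12·R4.
Reading off the reduced rows gives u = 7/5, v = -2/3, w = 5/2, s = 2.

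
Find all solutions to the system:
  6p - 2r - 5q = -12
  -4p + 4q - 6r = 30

Row-reduce:
R1 ← R1 / (6).
R2 ← R2 + 4·R1.
R2 ← R2 / (2/3).
R1 ← R1 + 5/6·R2.
Rank is 2 with 3 unknowns, leaving r free.

infinitely many solutions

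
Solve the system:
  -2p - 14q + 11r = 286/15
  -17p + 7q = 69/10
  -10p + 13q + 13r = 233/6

p = -1/5, q = 1/2, r = 7/3

Row-reduce the augmented matrix:
R1 ← R1 / (-2).
R2 ← R2 + 17·R1.
R3 ← R3 + 10·R1.
R2 ← R2 / (126).
R1 ← R1 − 7·R2.
R3 ← R3 − 83·R2.
R3 ← R3 / (4937/252).
R1 ← R1 + 11/36·R3.
R2 ← R2 + 187/252·R3.
Reading off the reduced rows gives p = -1/5, q = 1/2, r = 7/3.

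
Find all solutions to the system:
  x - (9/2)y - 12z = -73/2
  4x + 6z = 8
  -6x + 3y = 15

Row-reduce:
R2 ← R2 − 4·R1.
R3 ← R3 + 6·R1.
R2 ← R2 / (18).
R1 ← R1 + 9/2·R2.
R3 ← R3 + 24·R2.
Row 3 reduces to 0 = 4/3, a contradiction. The system is inconsistent.

no solution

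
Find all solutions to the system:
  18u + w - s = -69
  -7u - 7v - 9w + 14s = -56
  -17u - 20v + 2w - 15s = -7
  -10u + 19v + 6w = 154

u = -4, v = 6, w = 0, s = -3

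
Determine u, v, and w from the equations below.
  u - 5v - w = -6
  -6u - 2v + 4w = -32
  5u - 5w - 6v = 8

u = 6, v = 2, w = 2

Row-reduce the augmented matrix:
R2 ← R2 + 6·R1.
R3 ← R3 − 5·R1.
R2 ← R2 / (-32).
R1 ← R1 + 5·R2.
R3 ← R3 − 19·R2.
R3 ← R3 / (-19/16).
R1 ← R1 + 11/16·R3.
R2 ← R2 − 1/16·R3.
Reading off the reduced rows gives u = 6, v = 2, w = 2.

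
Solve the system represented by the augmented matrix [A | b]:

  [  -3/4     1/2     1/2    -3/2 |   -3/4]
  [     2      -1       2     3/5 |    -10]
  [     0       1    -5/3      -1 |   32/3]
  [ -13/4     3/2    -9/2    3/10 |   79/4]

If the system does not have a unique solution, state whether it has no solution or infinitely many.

no solution

Row-reduce:
R1 ← R1 / (-3/4).
R2 ← R2 − 2·R1.
R4 ← R4 + 13/4·R1.
R2 ← R2 / (1/3).
R1 ← R1 + 2/3·R2.
R3 ← R3 − 1·R2.
R4 ← R4 + 2/3·R2.
R3 ← R3 / (-35/3).
R1 ← R1 − 6·R3.
R2 ← R2 − 10·R3.
Row 4 reduces to 0 = -1, a contradiction. The system is inconsistent.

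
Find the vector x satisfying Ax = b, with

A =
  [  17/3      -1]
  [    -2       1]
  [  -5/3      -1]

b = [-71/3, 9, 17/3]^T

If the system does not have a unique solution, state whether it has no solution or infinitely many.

Row-reduce the augmented matrix:
R1 ← R1 / (17/3).
R2 ← R2 + 2·R1.
R3 ← R3 + 5/3·R1.
R2 ← R2 / (11/17).
R1 ← R1 + 3/17·R2.
R3 ← R3 + 22/17·R2.
R3 reduces to 0 = 0, so the extra equation is consistent.
Reading off the reduced rows gives x_1 = -4, x_2 = 1.

x_1 = -4, x_2 = 1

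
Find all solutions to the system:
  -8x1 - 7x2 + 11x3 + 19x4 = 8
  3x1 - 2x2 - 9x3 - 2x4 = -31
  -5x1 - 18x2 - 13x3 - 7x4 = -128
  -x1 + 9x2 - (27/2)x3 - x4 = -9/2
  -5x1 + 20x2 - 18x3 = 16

no solution

Row-reduce:
R1 ← R1 / (-8).
R2 ← R2 − 3·R1.
R3 ← R3 + 5·R1.
R4 ← R4 + 1·R1.
R5 ← R5 + 5·R1.
R2 ← R2 / (-37/8).
R1 ← R1 − 7/8·R2.
R3 ← R3 + 109/8·R2.
R4 ← R4 − 79/8·R2.
R5 ← R5 − 195/8·R2.
R3 ← R3 / (-204/37).
R1 ← R1 + 85/37·R3.
R2 ← R2 − 39/37·R3.
R4 ← R4 + 1871/74·R3.
R5 ← R5 + 1871/37·R3.
R4 ← R4 / (22217/136).
R1 ← R1 − 51/4·R4.
R2 ← R2 + 517/68·R4.
R3 ← R3 − 419/68·R4.
R5 ← R5 − 22217/68·R4.
Row 5 reduces to 0 = -6, a contradiction. The system is inconsistent.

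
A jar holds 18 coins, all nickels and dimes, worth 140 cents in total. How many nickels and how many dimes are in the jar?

Let n = nickels, d = dimes.
  n + d = 18
  5n + 10d = 140
From equation 1: n = 18 − d.
Substitute into equation 2 and solve: d = 10.
Then n = 8.

nickels: 8, dimes: 10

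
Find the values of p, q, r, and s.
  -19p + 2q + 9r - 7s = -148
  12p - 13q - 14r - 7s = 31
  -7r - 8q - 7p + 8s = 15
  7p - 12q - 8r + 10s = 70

p = 4, q = 4, r = -5, s = 5

Row-reduce the augmented matrix:
R1 ← R1 / (-19).
R2 ← R2 − 12·R1.
R3 ← R3 + 7·R1.
R4 ← R4 − 7·R1.
R2 ← R2 / (-223/19).
R1 ← R1 + 2/19·R2.
R3 ← R3 + 166/19·R2.
R4 ← R4 + 214/19·R2.
R3 ← R3 / (-920/223).
R1 ← R1 + 89/223·R3.
R2 ← R2 − 158/223·R3.
R4 ← R4 − 735/223·R3.
R4 ← R4 / (269/8).
R1 ← R1 + 11/8·R4.
R2 ← R2 − 17/4·R4.
R3 ← R3 + 37/8·R4.
Reading off the reduced rows gives p = 4, q = 4, r = -5, s = 5.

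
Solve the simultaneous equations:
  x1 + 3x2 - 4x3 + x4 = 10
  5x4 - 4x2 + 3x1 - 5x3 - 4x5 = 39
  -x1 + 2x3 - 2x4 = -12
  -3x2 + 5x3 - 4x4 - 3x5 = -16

Row-reduce:
R2 ← R2 − 3·R1.
R3 ← R3 + 1·R1.
R2 ← R2 / (-13).
R1 ← R1 − 3·R2.
R3 ← R3 − 3·R2.
R4 ← R4 + 3·R2.
R3 ← R3 / (-5/13).
R1 ← R1 + 31/13·R3.
R2 ← R2 + 7/13·R3.
R4 ← R4 − 44/13·R3.
R4 ← R4 / (-46/5).
R1 ← R1 − 24/5·R4.
R2 ← R2 − 3/5·R4.
R3 ← R3 − 7/5·R4.
Rank is 4 with 5 unknowns, leaving x5 free.

infinitely many solutions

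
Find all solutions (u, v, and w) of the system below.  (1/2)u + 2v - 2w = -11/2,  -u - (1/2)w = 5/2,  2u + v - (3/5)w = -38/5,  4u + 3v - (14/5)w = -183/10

no solution

Row-reduce:
R1 ← R1 / (1/2).
R2 ← R2 + 1·R1.
R3 ← R3 − 2·R1.
R4 ← R4 − 4·R1.
R2 ← R2 / (4).
R1 ← R1 − 4·R2.
R3 ← R3 + 7·R2.
R4 ← R4 + 13·R2.
R3 ← R3 / (-19/40).
R1 ← R1 − 1/2·R3.
R2 ← R2 + 9/8·R3.
R4 ← R4 + 57/40·R3.
Row 4 reduces to 0 = -1/2, a contradiction. The system is inconsistent.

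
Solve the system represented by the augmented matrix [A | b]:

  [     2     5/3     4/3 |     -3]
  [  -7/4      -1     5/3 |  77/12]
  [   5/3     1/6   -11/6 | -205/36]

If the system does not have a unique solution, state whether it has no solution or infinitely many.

x_1 = -5/3, x_2 = -1, x_3 = 3/2

Row-reduce the augmented matrix:
R1 ← R1 / (2).
R2 ← R2 + 7/4·R1.
R3 ← R3 − 5/3·R1.
R2 ← R2 / (11/24).
R1 ← R1 − 5/6·R2.
R3 ← R3 + 11/9·R2.
R3 ← R3 / (83/18).
R1 ← R1 + 148/33·R3.
R2 ← R2 − 68/11·R3.
Reading off the reduced rows gives x_1 = -5/3, x_2 = -1, x_3 = 3/2.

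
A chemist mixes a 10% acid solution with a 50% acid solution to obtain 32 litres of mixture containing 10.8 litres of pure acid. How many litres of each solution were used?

Let a = litres of solution A, b = litres of solution B.
  b + a = 32
  (1/10)a + (1/2)b = 54/5
Row-reduce the augmented matrix:
R2 ← R2 − 1/10·R1.
R2 ← R2 / (2/5).
R1 ← R1 − 1·R2.
Reading off the reduced rows gives a = 13, b = 19.

litres of solution A: 13, litres of solution B: 19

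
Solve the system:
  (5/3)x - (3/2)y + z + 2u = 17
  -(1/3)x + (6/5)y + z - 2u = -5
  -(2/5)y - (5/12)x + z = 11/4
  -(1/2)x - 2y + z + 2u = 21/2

Row-reduce:
R1 ← R1 / (5/3).
R2 ← R2 + 1/3·R1.
R3 ← R3 + 5/12·R1.
R4 ← R4 + 1/2·R1.
R2 ← R2 / (9/10).
R1 ← R1 + 9/10·R2.
R3 ← R3 + 31/40·R2.
R4 ← R4 + 49/20·R2.
R3 ← R3 / (137/60).
R1 ← R1 − 9/5·R3.
R2 ← R2 − 4/3·R3.
R4 ← R4 − 137/30·R3.
Rank is 3 with 4 unknowns, leaving u free.

infinitely many solutions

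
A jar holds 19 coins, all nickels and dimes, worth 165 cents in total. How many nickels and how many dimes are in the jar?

nickels: 5, dimes: 14

Let n = nickels, d = dimes.
  n + d = 19
  10d + 5n = 165
Row-reduce the augmented matrix:
R2 ← R2 − 5·R1.
R2 ← R2 / (5).
R1 ← R1 − 1·R2.
Reading off the reduced rows gives n = 5, d = 14.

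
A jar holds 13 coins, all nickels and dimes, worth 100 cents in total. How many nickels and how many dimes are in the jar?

Let n = nickels, d = dimes.
  n + d = 13
  5n + 10d = 100
Row-reduce the augmented matrix:
R2 ← R2 − 5·R1.
R2 ← R2 / (5).
R1 ← R1 − 1·R2.
Reading off the reduced rows gives n = 6, d = 7.

nickels: 6, dimes: 7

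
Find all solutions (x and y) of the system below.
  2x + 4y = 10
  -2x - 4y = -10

infinitely many solutions

Row-reduce:
R1 ← R1 / (2).
R2 ← R2 + 2·R1.
Rank is 1 with 2 unknowns, leaving y free.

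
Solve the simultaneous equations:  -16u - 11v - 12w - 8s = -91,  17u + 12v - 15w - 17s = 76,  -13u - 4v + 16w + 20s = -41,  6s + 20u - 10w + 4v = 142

u = 5, v = 1, w = -2, s = 3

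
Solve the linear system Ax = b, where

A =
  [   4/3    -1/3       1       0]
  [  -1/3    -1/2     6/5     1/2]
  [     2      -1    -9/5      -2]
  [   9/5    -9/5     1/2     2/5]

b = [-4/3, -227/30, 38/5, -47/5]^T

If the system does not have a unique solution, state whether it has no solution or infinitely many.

Row-reduce the augmented matrix:
R1 ← R1 / (4/3).
R2 ← R2 + 1/3·R1.
R3 ← R3 − 2·R1.
R4 ← R4 − 9/5·R1.
R2 ← R2 / (-7/12).
R1 ← R1 + 1/4·R2.
R3 ← R3 + 1/2·R2.
R4 ← R4 + 27/20·R2.
R3 ← R3 / (-159/35).
R1 ← R1 − 9/70·R3.
R2 ← R2 + 87/35·R3.
R4 ← R4 + 736/175·R3.
R4 ← R4 / (2371/1590).
R1 ← R1 + 15/53·R4.
R2 ← R2 − 25/53·R4.
R3 ← R3 − 85/159·R4.
Reading off the reduced rows gives x_1 = 2, x_2 = 6, x_3 = -2, x_4 = -3.

x_1 = 2, x_2 = 6, x_3 = -2, x_4 = -3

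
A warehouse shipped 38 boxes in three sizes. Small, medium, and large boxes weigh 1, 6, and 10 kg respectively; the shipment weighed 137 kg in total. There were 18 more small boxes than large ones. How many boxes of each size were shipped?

small boxes: 19, medium boxes: 18, large boxes: 1

Let s = small boxes, m = medium boxes, l = large boxes.
  s + m + l = 38
  s + 10l + 6m = 137
  s - l = 18
Row-reduce the augmented matrix:
R2 ← R2 − 1·R1.
R3 ← R3 − 1·R1.
R2 ← R2 / (5).
R1 ← R1 − 1·R2.
R3 ← R3 + 1·R2.
R3 ← R3 / (-1/5).
R1 ← R1 + 4/5·R3.
R2 ← R2 − 9/5·R3.
Reading off the reduced rows gives s = 19, m = 18, l = 1.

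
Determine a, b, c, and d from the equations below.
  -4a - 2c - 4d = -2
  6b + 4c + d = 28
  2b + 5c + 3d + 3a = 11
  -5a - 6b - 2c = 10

a = -6, b = 3, c = 1, d = 6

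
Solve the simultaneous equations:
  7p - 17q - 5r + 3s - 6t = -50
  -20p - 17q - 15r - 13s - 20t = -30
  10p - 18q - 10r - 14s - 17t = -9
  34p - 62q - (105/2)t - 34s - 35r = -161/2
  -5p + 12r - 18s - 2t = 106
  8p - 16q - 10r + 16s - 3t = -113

no solution

Row-reduce:
R1 ← R1 / (7).
R2 ← R2 + 20·R1.
R3 ← R3 − 10·R1.
R4 ← R4 − 34·R1.
R5 ← R5 + 5·R1.
R6 ← R6 − 8·R1.
R2 ← R2 / (-459/7).
R1 ← R1 + 17/7·R2.
R3 ← R3 − 44/7·R2.
R4 ← R4 − 144/7·R2.
R5 ← R5 + 85/7·R2.
R6 ← R6 − 24/7·R2.
R3 ← R3 / (-2600/459).
R1 ← R1 − 10/27·R3.
R2 ← R2 − 205/459·R3.
R4 ← R4 + 1015/51·R3.
R5 ← R5 − 374/27·R3.
R6 ← R6 + 890/153·R3.
R4 ← R4 / (2051/130).
R1 ← R1 + 41/65·R4.
R2 ← R2 + 183/130·R4.
R3 ← R3 − 2147/650·R4.
R5 ← R5 + 19757/325·R4.
R6 ← R6 − 2051/65·R4.
R5 ← R5 / (-5399/4102).
R1 ← R1 − 39/2051·R5.
R2 ← R2 − 2099/8204·R5.
R3 ← R3 − 2573/4102·R5.
R4 ← R4 − 3699/8204·R5.
Row 6 reduces to 0 = -6, a contradiction. The system is inconsistent.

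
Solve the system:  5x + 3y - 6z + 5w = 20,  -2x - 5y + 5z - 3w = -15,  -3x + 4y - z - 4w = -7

Row-reduce:
R1 ← R1 / (5).
R2 ← R2 + 2·R1.
R3 ← R3 + 3·R1.
R2 ← R2 / (-19/5).
R1 ← R1 − 3/5·R2.
R3 ← R3 − 29/5·R2.
R3 ← R3 / (-12/19).
R1 ← R1 + 15/19·R3.
R2 ← R2 + 13/19·R3.
Rank is 3 with 4 unknowns, leaving w free.

infinitely many solutions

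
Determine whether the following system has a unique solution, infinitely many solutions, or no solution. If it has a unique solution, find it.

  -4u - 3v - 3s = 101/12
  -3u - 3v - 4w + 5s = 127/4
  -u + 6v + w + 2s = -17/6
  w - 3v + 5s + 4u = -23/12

Row-reduce the augmented matrix:
R1 ← R1 / (-4).
R2 ← R2 + 3·R1.
R3 ← R3 + 1·R1.
R4 ← R4 − 4·R1.
R2 ← R2 / (-3/4).
R1 ← R1 − 3/4·R2.
R3 ← R3 − 27/4·R2.
R4 ← R4 + 6·R2.
R3 ← R3 / (-35).
R1 ← R1 + 4·R3.
R2 ← R2 − 16/3·R3.
R4 ← R4 − 33·R3.
R4 ← R4 / (284/35).
R1 ← R1 − 8/35·R4.
R2 ← R2 − 73/105·R4.
R3 ← R3 + 68/35·R4.
Reading off the reduced rows gives u = -8/3, v = -1, w = -3, s = 7/4.

u = -8/3, v = -1, w = -3, s = 7/4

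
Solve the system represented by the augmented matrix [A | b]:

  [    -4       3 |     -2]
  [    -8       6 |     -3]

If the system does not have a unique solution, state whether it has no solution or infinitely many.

no solution

Row-reduce:
R1 ← R1 / (-4).
R2 ← R2 + 8·R1.
Row 2 reduces to 0 = 1, a contradiction. The system is inconsistent.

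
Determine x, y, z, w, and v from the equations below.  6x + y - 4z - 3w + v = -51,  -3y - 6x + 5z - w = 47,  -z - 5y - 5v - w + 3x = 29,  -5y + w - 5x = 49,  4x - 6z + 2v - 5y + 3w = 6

x = -3, y = -6, z = 3, w = 4, v = -3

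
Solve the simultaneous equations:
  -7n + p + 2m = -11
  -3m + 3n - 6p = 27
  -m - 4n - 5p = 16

Row-reduce:
R1 ← R1 / (2).
R2 ← R2 + 3·R1.
R3 ← R3 + 1·R1.
R2 ← R2 / (-15/2).
R1 ← R1 + 7/2·R2.
R3 ← R3 + 15/2·R2.
Rank is 2 with 3 unknowns, leaving p free.

infinitely many solutions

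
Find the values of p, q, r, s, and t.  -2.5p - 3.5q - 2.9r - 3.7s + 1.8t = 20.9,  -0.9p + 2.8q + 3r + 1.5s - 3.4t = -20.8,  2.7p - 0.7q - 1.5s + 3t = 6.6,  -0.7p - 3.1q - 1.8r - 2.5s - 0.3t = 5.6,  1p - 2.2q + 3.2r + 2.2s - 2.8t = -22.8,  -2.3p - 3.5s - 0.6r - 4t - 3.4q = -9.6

p = -2, q = 0, r = -3, s = 0, t = 4

Row-reduce the augmented matrix:
R1 ← R1 / (-5/2).
R2 ← R2 + 9/10·R1.
R3 ← R3 − 27/10·R1.
R4 ← R4 + 7/10·R1.
R5 ← R5 − 1·R1.
R6 ← R6 + 23/10·R1.
R2 ← R2 / (203/50).
R1 ← R1 − 7/5·R2.
R3 ← R3 + 112/25·R2.
R4 ← R4 + 53/25·R2.
R5 ← R5 + 18/5·R2.
R6 ← R6 + 9/50·R2.
R3 ← R3 / (1929/1450).
R1 ← R1 + 34/145·R3.
R2 ← R2 − 1011/1015·R3.
R4 ← R4 − 2281/2030·R3.
R5 ← R5 − 28551/5075·R3.
R6 ← R6 − 2281/1015·R3.
R4 ← R4 / (6486/3215).
R1 ← R1 − 55/643·R4.
R2 ← R2 − 1590/643·R4.
R3 ← R3 + 1146/643·R4.
R5 ← R5 − 42624/3215·R4.
R6 ← R6 − 12972/3215·R4.
R5 ← R5 / (534832/37835).
R1 ← R1 − 245383/272412·R5.
R2 ← R2 − 123313/45402·R5.
R3 ← R3 + 116911/45402·R5.
R4 ← R4 + 448411/272412·R5.
R6 reduces to 0 = 0, so the extra equation is consistent.
Reading off the reduced rows gives p = -2, q = 0, r = -3, s = 0, t = 4.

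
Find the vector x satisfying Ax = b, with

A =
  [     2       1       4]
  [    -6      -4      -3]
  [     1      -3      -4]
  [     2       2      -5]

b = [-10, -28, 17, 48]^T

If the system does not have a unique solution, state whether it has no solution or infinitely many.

Row-reduce the augmented matrix:
R1 ← R1 / (2).
R2 ← R2 + 6·R1.
R3 ← R3 − 1·R1.
R4 ← R4 − 2·R1.
R2 ← R2 / (-1).
R1 ← R1 − 1/2·R2.
R3 ← R3 + 7/2·R2.
R4 ← R4 − 1·R2.
R3 ← R3 / (-75/2).
R1 ← R1 − 13/2·R3.
R2 ← R2 + 9·R3.
R4 reduces to 0 = 0, so the extra equation is consistent.
Reading off the reduced rows gives x_1 = 5, x_2 = 4, x_3 = -6.

x_1 = 5, x_2 = 4, x_3 = -6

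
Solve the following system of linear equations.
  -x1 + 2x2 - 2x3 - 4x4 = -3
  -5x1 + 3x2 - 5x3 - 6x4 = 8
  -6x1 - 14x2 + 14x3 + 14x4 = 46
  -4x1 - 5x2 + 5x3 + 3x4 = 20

Row-reduce:
R1 ← R1 / (-1).
R2 ← R2 + 5·R1.
R3 ← R3 + 6·R1.
R4 ← R4 + 4·R1.
R2 ← R2 / (-7).
R1 ← R1 + 2·R2.
R3 ← R3 + 26·R2.
R4 ← R4 + 13·R2.
R3 ← R3 / (52/7).
R1 ← R1 − 4/7·R3.
R2 ← R2 + 5/7·R3.
R4 ← R4 − 26/7·R3.
Rank is 3 with 4 unknowns, leaving x4 free.

infinitely many solutions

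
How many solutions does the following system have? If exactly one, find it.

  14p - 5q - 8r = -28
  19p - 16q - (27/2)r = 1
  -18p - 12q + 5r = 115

no solution

Row-reduce:
R1 ← R1 / (14).
R2 ← R2 − 19·R1.
R3 ← R3 + 18·R1.
R2 ← R2 / (-129/14).
R1 ← R1 + 5/14·R2.
R3 ← R3 + 129/7·R2.
Row 3 reduces to 0 = 1, a contradiction. The system is inconsistent.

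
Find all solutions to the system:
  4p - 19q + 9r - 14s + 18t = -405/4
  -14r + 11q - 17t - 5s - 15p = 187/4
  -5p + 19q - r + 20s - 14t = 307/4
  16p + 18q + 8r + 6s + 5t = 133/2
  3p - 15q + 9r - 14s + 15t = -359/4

Row-reduce the augmented matrix:
R1 ← R1 / (4).
R2 ← R2 + 15·R1.
R3 ← R3 + 5·R1.
R4 ← R4 − 16·R1.
R5 ← R5 − 3·R1.
R2 ← R2 / (-241/4).
R1 ← R1 + 19/4·R2.
R3 ← R3 + 19/4·R2.
R4 ← R4 − 94·R2.
R5 ← R5 + 3/4·R2.
R3 ← R3 / (2095/241).
R1 ← R1 − 167/241·R3.
R2 ← R2 + 79/241·R3.
R4 ← R4 − 678/241·R3.
R5 ← R5 − 483/241·R3.
R4 ← R4 / (-12564/419).
R1 ← R1 − 198/419·R4.
R2 ← R2 − 511/419·R4.
R3 ← R3 − 339/419·R4.
R5 ← R5 + 1846/419·R4.
R5 ← R5 / (-17669/10470).
R1 ← R1 − 1121/3490·R5.
R2 ← R2 + 5189/20940·R5.
R3 ← R3 − 5573/6980·R5.
R4 ← R4 + 7211/20940·R5.
Reading off the reduced rows gives p = 5/2, q = 11/4, r = -3, s = 1, t = -1.

p = 5/2, q = 11/4, r = -3, s = 1, t = -1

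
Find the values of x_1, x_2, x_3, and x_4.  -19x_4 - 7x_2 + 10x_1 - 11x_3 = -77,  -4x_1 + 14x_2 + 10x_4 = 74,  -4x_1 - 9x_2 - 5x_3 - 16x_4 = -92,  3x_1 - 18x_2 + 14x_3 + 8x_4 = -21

x_1 = 1, x_2 = 2, x_3 = -2, x_4 = 5

Row-reduce the augmented matrix:
R1 ← R1 / (10).
R2 ← R2 + 4·R1.
R3 ← R3 + 4·R1.
R4 ← R4 − 3·R1.
R2 ← R2 / (56/5).
R1 ← R1 + 7/10·R2.
R3 ← R3 + 59/5·R2.
R4 ← R4 + 159/10·R2.
R3 ← R3 / (-393/28).
R1 ← R1 + 11/8·R3.
R2 ← R2 + 11/28·R3.
R4 ← R4 − 619/56·R3.
R4 ← R4 / (403/786).
R1 ← R1 − 247/786·R4.
R2 ← R2 − 316/393·R4.
R3 ← R3 − 590/393·R4.
Reading off the reduced rows gives x_1 = 1, x_2 = 2, x_3 = -2, x_4 = 5.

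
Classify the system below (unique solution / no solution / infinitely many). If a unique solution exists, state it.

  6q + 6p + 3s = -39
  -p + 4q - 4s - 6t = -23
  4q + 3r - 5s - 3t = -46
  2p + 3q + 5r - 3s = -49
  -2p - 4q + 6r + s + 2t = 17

p = -3, q = -6, r = -2, s = 5, t = -3

Row-reduce the augmented matrix:
R1 ← R1 / (6).
R2 ← R2 + 1·R1.
R4 ← R4 − 2·R1.
R5 ← R5 + 2·R1.
R2 ← R2 / (5).
R1 ← R1 − 1·R2.
R3 ← R3 − 4·R2.
R4 ← R4 − 1·R2.
R5 ← R5 + 2·R2.
R3 ← R3 / (3).
R4 ← R4 − 5·R3.
R5 ← R5 − 6·R3.
R4 ← R4 / (11/30).
R1 ← R1 − 6/5·R4.
R2 ← R2 + 7/10·R4.
R3 ← R3 + 11/15·R4.
R5 ← R5 − 5·R4.
R5 ← R5 / (226/11).
R1 ← R1 − 78/11·R5.
R2 ← R2 + 51/11·R5.
R3 ← R3 + 3·R5.
R4 ← R4 + 54/11·R5.
Reading off the reduced rows gives p = -3, q = -6, r = -2, s = 5, t = -3.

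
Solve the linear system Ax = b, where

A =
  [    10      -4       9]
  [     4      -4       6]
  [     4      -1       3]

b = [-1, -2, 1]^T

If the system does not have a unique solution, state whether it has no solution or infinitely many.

no solution

Row-reduce:
R1 ← R1 / (10).
R2 ← R2 − 4·R1.
R3 ← R3 − 4·R1.
R2 ← R2 / (-12/5).
R1 ← R1 + 2/5·R2.
R3 ← R3 − 3/5·R2.
Row 3 reduces to 0 = 1, a contradiction. The system is inconsistent.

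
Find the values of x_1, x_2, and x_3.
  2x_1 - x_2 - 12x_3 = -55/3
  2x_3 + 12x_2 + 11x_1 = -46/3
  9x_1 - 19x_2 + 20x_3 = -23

x_1 = -8/3, x_2 = 1, x_3 = 1

Row-reduce the augmented matrix:
R1 ← R1 / (2).
R2 ← R2 − 11·R1.
R3 ← R3 − 9·R1.
R2 ← R2 / (35/2).
R1 ← R1 + 1/2·R2.
R3 ← R3 + 29/2·R2.
R3 ← R3 / (4562/35).
R1 ← R1 + 142/35·R3.
R2 ← R2 − 136/35·R3.
Reading off the reduced rows gives x_1 = -8/3, x_2 = 1, x_3 = 1.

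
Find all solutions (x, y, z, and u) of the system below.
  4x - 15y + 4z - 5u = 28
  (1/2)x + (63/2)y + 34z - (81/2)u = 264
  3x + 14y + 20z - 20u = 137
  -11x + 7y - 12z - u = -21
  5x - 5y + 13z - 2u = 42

no solution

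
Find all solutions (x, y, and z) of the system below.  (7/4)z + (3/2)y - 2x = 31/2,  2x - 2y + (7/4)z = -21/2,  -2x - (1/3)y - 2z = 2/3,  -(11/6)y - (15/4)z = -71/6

Row-reduce:
R1 ← R1 / (-2).
R2 ← R2 − 2·R1.
R3 ← R3 + 2·R1.
R2 ← R2 / (-1/2).
R1 ← R1 + 3/4·R2.
R3 ← R3 + 11/6·R2.
R4 ← R4 + 11/6·R2.
R3 ← R3 / (-199/12).
R1 ← R1 + 49/8·R3.
R2 ← R2 + 7·R3.
R4 ← R4 + 199/12·R3.
Row 4 reduces to 0 = 3, a contradiction. The system is inconsistent.

no solution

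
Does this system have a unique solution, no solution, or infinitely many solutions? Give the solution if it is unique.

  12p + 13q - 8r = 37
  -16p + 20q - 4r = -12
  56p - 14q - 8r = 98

infinitely many solutions

Row-reduce:
R1 ← R1 / (12).
R2 ← R2 + 16·R1.
R3 ← R3 − 56·R1.
R2 ← R2 / (112/3).
R1 ← R1 − 13/12·R2.
R3 ← R3 + 224/3·R2.
Rank is 2 with 3 unknowns, leaving r free.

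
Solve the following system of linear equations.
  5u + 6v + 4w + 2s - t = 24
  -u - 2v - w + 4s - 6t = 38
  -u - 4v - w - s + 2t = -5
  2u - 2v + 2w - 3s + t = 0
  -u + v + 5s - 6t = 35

u = 5, v = -3, w = 1, s = 5, t = -3

Row-reduce the augmented matrix:
R1 ← R1 / (5).
R2 ← R2 + 1·R1.
R3 ← R3 + 1·R1.
R4 ← R4 − 2·R1.
R5 ← R5 + 1·R1.
R2 ← R2 / (-4/5).
R1 ← R1 − 6/5·R2.
R3 ← R3 + 14/5·R2.
R4 ← R4 + 22/5·R2.
R5 ← R5 − 11/5·R2.
R3 ← R3 / (1/2).
R1 ← R1 − 1/2·R3.
R2 ← R2 − 1/4·R3.
R4 ← R4 − 3/2·R3.
R5 ← R5 − 1/4·R3.
R4 ← R4 / (20).
R1 ← R1 − 23·R4.
R2 ← R2 − 5/2·R4.
R3 ← R3 + 32·R4.
R5 ← R5 − 51/2·R4.
R5 ← R5 / (77/8).
R1 ← R1 − 29/4·R5.
R2 ← R2 − 3/8·R5.
R3 ← R3 + 9·R5.
R4 ← R4 + 7/4·R5.
Reading off the reduced rows gives u = 5, v = -3, w = 1, s = 5, t = -3.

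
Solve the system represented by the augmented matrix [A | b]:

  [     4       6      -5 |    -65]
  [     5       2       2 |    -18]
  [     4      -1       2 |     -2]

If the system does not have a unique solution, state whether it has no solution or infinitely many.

x_1 = -4, x_2 = -4, x_3 = 5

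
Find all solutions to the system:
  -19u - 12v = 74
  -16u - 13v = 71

Row-reduce the augmented matrix:
R1 ← R1 / (-19).
R2 ← R2 + 16·R1.
R2 ← R2 / (-55/19).
R1 ← R1 − 12/19·R2.
Reading off the reduced rows gives u = -2, v = -3.

u = -2, v = -3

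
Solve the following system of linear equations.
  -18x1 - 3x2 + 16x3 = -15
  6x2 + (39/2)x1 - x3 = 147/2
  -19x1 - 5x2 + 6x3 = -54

infinitely many solutions

Row-reduce:
R1 ← R1 / (-18).
R2 ← R2 − 39/2·R1.
R3 ← R3 + 19·R1.
R2 ← R2 / (11/4).
R1 ← R1 − 1/6·R2.
R3 ← R3 + 11/6·R2.
Rank is 2 with 3 unknowns, leaving x3 free.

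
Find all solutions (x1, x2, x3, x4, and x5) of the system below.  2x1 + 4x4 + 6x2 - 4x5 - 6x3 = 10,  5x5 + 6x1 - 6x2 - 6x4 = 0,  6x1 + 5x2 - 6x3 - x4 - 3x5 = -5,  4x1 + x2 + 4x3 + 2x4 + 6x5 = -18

infinitely many solutions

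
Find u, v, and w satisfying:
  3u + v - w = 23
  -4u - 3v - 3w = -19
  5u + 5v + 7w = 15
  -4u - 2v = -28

u = 4, v = 6, w = -5

Row-reduce the augmented matrix:
R1 ← R1 / (3).
R2 ← R2 + 4·R1.
R3 ← R3 − 5·R1.
R4 ← R4 + 4·R1.
R2 ← R2 / (-5/3).
R1 ← R1 − 1/3·R2.
R3 ← R3 − 10/3·R2.
R4 ← R4 + 2/3·R2.
Swap R3 and R4.
R3 ← R3 / (2/5).
R1 ← R1 + 6/5·R3.
R2 ← R2 − 13/5·R3.
R4 reduces to 0 = 0, so the extra equation is consistent.
Reading off the reduced rows gives u = 4, v = 6, w = -5.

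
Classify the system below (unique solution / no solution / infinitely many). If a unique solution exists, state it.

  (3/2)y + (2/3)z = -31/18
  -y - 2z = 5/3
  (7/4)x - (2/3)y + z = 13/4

x = 5/3, y = -1, z = -1/3

Row-reduce the augmented matrix:
Swap R1 and R3.
R1 ← R1 / (7/4).
R2 ← R2 / (-1).
R1 ← R1 + 8/21·R2.
R3 ← R3 − 3/2·R2.
R3 ← R3 / (-7/3).
R1 ← R1 − 4/3·R3.
R2 ← R2 − 2·R3.
Reading off the reduced rows gives x = 5/3, y = -1, z = -1/3.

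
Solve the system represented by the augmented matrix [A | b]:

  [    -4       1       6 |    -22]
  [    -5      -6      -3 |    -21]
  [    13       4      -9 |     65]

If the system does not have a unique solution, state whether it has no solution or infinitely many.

infinitely many solutions

Row-reduce:
R1 ← R1 / (-4).
R2 ← R2 + 5·R1.
R3 ← R3 − 13·R1.
R2 ← R2 / (-29/4).
R1 ← R1 + 1/4·R2.
R3 ← R3 − 29/4·R2.
Rank is 2 with 3 unknowns, leaving x_3 free.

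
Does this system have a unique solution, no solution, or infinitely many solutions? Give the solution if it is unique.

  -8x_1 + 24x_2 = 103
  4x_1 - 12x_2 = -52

Row-reduce:
R1 ← R1 / (-8).
R2 ← R2 − 4·R1.
Row 2 reduces to 0 = -1/2, a contradiction. The system is inconsistent.

no solution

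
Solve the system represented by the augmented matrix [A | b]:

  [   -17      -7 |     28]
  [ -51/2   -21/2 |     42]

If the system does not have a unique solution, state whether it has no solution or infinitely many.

Row-reduce:
R1 ← R1 / (-17).
R2 ← R2 + 51/2·R1.
Rank is 1 with 2 unknowns, leaving x_2 free.

infinitely many solutions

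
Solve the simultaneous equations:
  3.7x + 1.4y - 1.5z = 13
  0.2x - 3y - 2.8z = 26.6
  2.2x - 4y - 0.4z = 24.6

x = 3, y = -4, z = -5

Row-reduce the augmented matrix:
R1 ← R1 / (37/10).
R2 ← R2 − 1/5·R1.
R3 ← R3 − 11/5·R1.
R2 ← R2 / (-569/185).
R1 ← R1 − 14/37·R2.
R3 ← R3 + 894/185·R2.
R3 ← R3 / (13553/2845).
R1 ← R1 + 421/569·R3.
R2 ← R2 − 503/569·R3.
Reading off the reduced rows gives x = 3, y = -4, z = -5.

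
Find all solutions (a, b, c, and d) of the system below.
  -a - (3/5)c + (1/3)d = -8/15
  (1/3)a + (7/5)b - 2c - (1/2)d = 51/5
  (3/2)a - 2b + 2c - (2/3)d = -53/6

Row-reduce:
R1 ← R1 / (-1).
R2 ← R2 − 1/3·R1.
R3 ← R3 − 3/2·R1.
R2 ← R2 / (7/5).
R3 ← R3 + 2·R2.
R3 ← R3 / (-143/70).
R1 ← R1 − 3/5·R3.
R2 ← R2 + 11/7·R3.
Rank is 3 with 4 unknowns, leaving d free.

infinitely many solutions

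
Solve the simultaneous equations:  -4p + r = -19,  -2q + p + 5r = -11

Row-reduce:
R1 ← R1 / (-4).
R2 ← R2 − 1·R1.
R2 ← R2 / (-2).
Rank is 2 with 3 unknowns, leaving r free.

infinitely many solutions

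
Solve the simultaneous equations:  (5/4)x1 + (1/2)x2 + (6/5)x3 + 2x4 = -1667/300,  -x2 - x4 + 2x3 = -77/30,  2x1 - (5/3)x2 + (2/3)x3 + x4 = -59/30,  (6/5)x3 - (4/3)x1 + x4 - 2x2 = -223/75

Row-reduce the augmented matrix:
R1 ← R1 / (5/4).
R3 ← R3 − 2·R1.
R4 ← R4 + 4/3·R1.
R2 ← R2 / (-1).
R1 ← R1 − 2/5·R2.
R3 ← R3 + 37/15·R2.
R4 ← R4 + 22/15·R2.
R3 ← R3 / (-464/75).
R1 ← R1 − 44/25·R3.
R2 ← R2 + 2·R3.
R4 ← R4 + 34/75·R3.
R4 ← R4 / (797/174).
R1 ← R1 − 37/29·R4.
R2 ← R2 − 53/58·R4.
R3 ← R3 + 5/116·R4.
Reading off the reduced rows gives x1 = 0, x2 = -1/2, x3 = -11/5, x4 = -4/3.

x1 = 0, x2 = -1/2, x3 = -11/5, x4 = -4/3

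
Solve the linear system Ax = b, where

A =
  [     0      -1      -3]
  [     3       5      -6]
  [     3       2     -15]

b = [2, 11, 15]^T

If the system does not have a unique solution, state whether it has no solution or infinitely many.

Row-reduce:
Swap R1 and R2.
R1 ← R1 / (3).
R3 ← R3 − 3·R1.
R2 ← R2 / (-1).
R1 ← R1 − 5/3·R2.
R3 ← R3 + 3·R2.
Row 3 reduces to 0 = -2, a contradiction. The system is inconsistent.

no solution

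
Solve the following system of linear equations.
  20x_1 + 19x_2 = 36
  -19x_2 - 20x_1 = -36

Row-reduce:
R1 ← R1 / (20).
R2 ← R2 + 20·R1.
Rank is 1 with 2 unknowns, leaving x_2 free.

infinitely many solutions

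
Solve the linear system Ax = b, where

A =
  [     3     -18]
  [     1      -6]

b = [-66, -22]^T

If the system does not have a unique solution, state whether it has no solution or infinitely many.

infinitely many solutions

Row-reduce:
R1 ← R1 / (3).
R2 ← R2 − 1·R1.
Rank is 1 with 2 unknowns, leaving x_2 free.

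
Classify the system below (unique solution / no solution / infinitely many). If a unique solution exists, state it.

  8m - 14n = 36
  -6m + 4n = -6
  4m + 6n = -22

Row-reduce:
R1 ← R1 / (8).
R2 ← R2 + 6·R1.
R3 ← R3 − 4·R1.
R2 ← R2 / (-13/2).
R1 ← R1 + 7/4·R2.
R3 ← R3 − 13·R2.
Row 3 reduces to 0 = 2, a contradiction. The system is inconsistent.

no solution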